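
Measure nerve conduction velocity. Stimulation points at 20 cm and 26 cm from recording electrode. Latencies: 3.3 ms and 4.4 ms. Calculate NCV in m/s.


Distance = (26 - 20) / 100 = 0.06 m
dt = (4.4 - 3.3) / 1000 = 0.0011 s
NCV = dist / dt = 54.55 m/s


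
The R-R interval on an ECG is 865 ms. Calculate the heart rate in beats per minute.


HR = 60 / RR_interval(s)
RR = 865 ms = 0.865 s
HR = 60 / 0.865 = 69.36 bpm


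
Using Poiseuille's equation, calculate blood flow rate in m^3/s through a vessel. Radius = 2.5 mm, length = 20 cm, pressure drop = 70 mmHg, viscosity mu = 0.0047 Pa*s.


Q = pi*r^4*dP / (8*mu*L)
r = 0.0025 m, L = 0.2 m
dP = 70 mmHg = 9332.54 Pa
Q = 1.5230e-04 m^3/s


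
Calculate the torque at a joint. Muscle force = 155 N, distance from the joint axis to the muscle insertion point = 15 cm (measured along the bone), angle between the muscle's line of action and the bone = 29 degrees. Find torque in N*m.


Torque = F * d * sin(theta)   (moment arm = d*sin(theta))
d = 15 cm = 0.15 m
Torque = 155 * 0.15 * sin(29)
Torque = 11.27 N*m


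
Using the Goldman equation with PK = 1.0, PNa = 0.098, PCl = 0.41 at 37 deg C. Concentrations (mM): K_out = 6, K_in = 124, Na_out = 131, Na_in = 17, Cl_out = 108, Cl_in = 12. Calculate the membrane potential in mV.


Vm = (RT/F)*ln((PK*Ko + PNa*Nao + PCl*Cli)/(PK*Ki + PNa*Nai + PCl*Clo))
Numer = 23.758, Denom = 169.946
Vm = -52.58 mV


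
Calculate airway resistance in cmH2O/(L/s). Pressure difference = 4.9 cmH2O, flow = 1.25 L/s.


R = dP / flow
R = 4.9 / 1.25
R = 3.92 cmH2O/(L/s)


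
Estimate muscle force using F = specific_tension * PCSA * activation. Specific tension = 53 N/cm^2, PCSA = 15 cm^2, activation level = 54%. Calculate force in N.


F = sigma * PCSA * activation
F = 53 * 15 * 0.54
F = 429.3 N


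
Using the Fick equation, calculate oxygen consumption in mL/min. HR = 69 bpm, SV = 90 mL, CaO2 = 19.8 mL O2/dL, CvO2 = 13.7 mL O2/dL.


CO = HR*SV = 69*90/1000 = 6.21 L/min
a-v O2 diff = 19.8 - 13.7 = 6.1 mL/dL
VO2 = CO * (CaO2-CvO2) * 10 dL/L
VO2 = 6.21 * 6.1 * 10
VO2 = 378.8 mL/min


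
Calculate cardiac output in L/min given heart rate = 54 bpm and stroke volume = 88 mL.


CO = HR * SV
CO = 54 * 88 / 1000
CO = 4.752 L/min


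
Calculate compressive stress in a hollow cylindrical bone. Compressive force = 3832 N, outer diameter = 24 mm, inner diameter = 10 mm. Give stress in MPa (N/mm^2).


A = pi*(r_o^2 - r_i^2)
r_o = 12 mm, r_i = 5 mm
A = 373.85 mm^2
sigma = F/A = 3832 / 373.85
sigma = 10.25 MPa


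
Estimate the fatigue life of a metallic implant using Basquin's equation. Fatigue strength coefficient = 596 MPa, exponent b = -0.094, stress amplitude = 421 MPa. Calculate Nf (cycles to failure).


sigma_a = sigma_f' * (2Nf)^b
2Nf = (sigma_a/sigma_f')^(1/b)
2Nf = (421/596)^(1/-0.094)
2Nf = 40.364701
Nf = 20.18


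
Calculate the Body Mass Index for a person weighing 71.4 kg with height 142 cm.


BMI = weight / height^2
height = 142 cm = 1.42 m
BMI = 71.4 / 1.42^2
BMI = 35.41 kg/m^2


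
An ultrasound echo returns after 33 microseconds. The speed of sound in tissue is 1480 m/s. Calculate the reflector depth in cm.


depth = c * t / 2
t = 33 us = 3.3000e-05 s
depth = 1480 * 3.3000e-05 / 2
depth = 0.02442 m = 2.442 cm


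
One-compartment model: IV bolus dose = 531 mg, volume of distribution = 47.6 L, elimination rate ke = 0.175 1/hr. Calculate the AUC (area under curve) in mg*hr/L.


C0 = Dose/Vd = 531/47.6 = 11.1555 mg/L
AUC = C0/ke = 11.1555/0.175
AUC = 63.75 mg*hr/L


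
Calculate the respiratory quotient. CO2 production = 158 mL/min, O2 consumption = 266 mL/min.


RQ = VCO2 / VO2
RQ = 158 / 266
RQ = 0.594


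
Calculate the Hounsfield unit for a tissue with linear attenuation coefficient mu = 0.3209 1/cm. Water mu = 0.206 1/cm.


HU = ((mu_tissue - mu_water) / mu_water) * 1000
HU = ((0.3209 - 0.206) / 0.206) * 1000
HU = 557.8


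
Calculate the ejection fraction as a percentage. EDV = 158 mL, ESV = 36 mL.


SV = EDV - ESV = 158 - 36 = 122 mL
EF = SV/EDV * 100 = 122/158 * 100
EF = 77.22%


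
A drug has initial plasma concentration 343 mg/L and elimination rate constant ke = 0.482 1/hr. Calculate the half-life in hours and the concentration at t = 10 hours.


t_half = ln(2) / ke = 0.693147 / 0.482 = 1.438 hr
C(t) = C0 * exp(-ke*t) = 343 * exp(-0.482*10)
C(10) = 2.767 mg/L


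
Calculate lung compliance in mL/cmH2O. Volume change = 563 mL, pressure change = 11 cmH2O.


C = dV / dP
C = 563 / 11
C = 51.18 mL/cmH2O


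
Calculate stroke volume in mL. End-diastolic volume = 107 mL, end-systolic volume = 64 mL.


SV = EDV - ESV
SV = 107 - 64
SV = 43 mL


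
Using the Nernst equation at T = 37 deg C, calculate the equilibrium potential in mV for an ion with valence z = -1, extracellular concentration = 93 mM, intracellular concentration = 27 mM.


E = (RT/(zF)) * ln(C_out/C_in)
T = 37 + 273.15 = 310.15 K
E = (8.314 * 310.15 / (-1 * 96485)) * ln(93/27)
E = -33.05 mV


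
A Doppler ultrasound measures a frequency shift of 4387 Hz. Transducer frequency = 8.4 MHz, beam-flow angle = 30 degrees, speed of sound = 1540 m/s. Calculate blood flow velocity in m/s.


v = fd * c / (2 * f0 * cos(theta))
v = 4387 * 1540 / (2 * 8.4000e+06 * cos(30))
v = 0.4644 m/s


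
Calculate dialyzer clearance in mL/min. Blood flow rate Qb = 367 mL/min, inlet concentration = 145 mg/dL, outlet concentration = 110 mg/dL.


K = Qb * (Cb_in - Cb_out) / Cb_in
K = 367 * (145 - 110) / 145
K = 88.59 mL/min


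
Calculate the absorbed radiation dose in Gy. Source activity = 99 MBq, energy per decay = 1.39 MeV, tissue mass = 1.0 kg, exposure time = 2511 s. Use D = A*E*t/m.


A = 99 MBq = 9.9000e+07 Bq
E = 1.39 MeV = 2.22678e-13 J
D = A*E*t/m = 9.9000e+07*2.22678e-13*2511/1.0
D = 0.05536 Gy


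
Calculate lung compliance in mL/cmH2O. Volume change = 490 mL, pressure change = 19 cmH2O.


C = dV / dP
C = 490 / 19
C = 25.79 mL/cmH2O


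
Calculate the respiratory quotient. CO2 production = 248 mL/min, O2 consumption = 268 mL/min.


RQ = VCO2 / VO2
RQ = 248 / 268
RQ = 0.9254


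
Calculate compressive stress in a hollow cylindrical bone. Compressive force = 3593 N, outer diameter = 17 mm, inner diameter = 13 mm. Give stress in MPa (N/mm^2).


A = pi*(r_o^2 - r_i^2)
r_o = 8.5 mm, r_i = 6.5 mm
A = 94.2478 mm^2
sigma = F/A = 3593 / 94.2478
sigma = 38.12 MPa


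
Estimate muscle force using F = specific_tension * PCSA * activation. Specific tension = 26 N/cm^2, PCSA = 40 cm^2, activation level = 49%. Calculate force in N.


F = sigma * PCSA * activation
F = 26 * 40 * 0.49
F = 509.6 N


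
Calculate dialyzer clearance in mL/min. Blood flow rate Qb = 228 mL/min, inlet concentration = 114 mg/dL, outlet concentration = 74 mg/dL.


K = Qb * (Cb_in - Cb_out) / Cb_in
K = 228 * (114 - 74) / 114
K = 80 mL/min


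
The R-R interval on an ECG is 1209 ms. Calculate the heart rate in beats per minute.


HR = 60 / RR_interval(s)
RR = 1209 ms = 1.209 s
HR = 60 / 1.209 = 49.63 bpm


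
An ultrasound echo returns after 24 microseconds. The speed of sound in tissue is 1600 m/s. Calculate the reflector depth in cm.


depth = c * t / 2
t = 24 us = 2.4000e-05 s
depth = 1600 * 2.4000e-05 / 2
depth = 0.0192 m = 1.92 cm


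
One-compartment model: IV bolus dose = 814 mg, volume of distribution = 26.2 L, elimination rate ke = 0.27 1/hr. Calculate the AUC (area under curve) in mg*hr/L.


C0 = Dose/Vd = 814/26.2 = 31.0687 mg/L
AUC = C0/ke = 31.0687/0.27
AUC = 115.1 mg*hr/L


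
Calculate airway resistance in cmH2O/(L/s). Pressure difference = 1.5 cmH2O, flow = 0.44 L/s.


R = dP / flow
R = 1.5 / 0.44
R = 3.409 cmH2O/(L/s)


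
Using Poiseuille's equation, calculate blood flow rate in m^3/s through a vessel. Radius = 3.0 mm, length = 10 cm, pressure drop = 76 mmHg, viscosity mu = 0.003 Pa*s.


Q = pi*r^4*dP / (8*mu*L)
r = 0.003 m, L = 0.1 m
dP = 76 mmHg = 10132.472 Pa
Q = 0.001074 m^3/s


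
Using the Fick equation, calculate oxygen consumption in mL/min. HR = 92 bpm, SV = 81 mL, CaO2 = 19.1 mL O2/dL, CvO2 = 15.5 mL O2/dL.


CO = HR*SV = 92*81/1000 = 7.452 L/min
a-v O2 diff = 19.1 - 15.5 = 3.6 mL/dL
VO2 = CO * (CaO2-CvO2) * 10 dL/L
VO2 = 7.452 * 3.6 * 10
VO2 = 268.3 mL/min


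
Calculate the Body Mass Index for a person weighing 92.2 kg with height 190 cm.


BMI = weight / height^2
height = 190 cm = 1.9 m
BMI = 92.2 / 1.9^2
BMI = 25.54 kg/m^2


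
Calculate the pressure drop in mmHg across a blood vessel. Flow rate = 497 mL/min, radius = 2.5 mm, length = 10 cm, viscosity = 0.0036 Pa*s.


dP = 8*mu*L*Q / (pi*r^4)
Q = 497 mL/min = 8.28333e-06 m^3/s
dP = 194.396 Pa = 194.396 / 133.322 mmHg = 1.458 mmHg


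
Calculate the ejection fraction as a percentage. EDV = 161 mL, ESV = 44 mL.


SV = EDV - ESV = 161 - 44 = 117 mL
EF = SV/EDV * 100 = 117/161 * 100
EF = 72.67%


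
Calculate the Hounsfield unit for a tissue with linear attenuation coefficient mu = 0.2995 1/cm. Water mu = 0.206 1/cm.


HU = ((mu_tissue - mu_water) / mu_water) * 1000
HU = ((0.2995 - 0.206) / 0.206) * 1000
HU = 453.9


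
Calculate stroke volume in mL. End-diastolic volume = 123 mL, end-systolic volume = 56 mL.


SV = EDV - ESV
SV = 123 - 56
SV = 67 mL


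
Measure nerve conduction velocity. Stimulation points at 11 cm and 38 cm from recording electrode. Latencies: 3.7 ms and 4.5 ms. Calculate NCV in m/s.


Distance = (38 - 11) / 100 = 0.27 m
dt = (4.5 - 3.7) / 1000 = 8.0000e-04 s
NCV = dist / dt = 337.5 m/s


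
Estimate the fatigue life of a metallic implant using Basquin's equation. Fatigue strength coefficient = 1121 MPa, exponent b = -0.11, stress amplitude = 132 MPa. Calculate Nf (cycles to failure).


sigma_a = sigma_f' * (2Nf)^b
2Nf = (sigma_a/sigma_f')^(1/b)
2Nf = (132/1121)^(1/-0.11)
2Nf = 2.790889e+08
Nf = 1.3954e+08


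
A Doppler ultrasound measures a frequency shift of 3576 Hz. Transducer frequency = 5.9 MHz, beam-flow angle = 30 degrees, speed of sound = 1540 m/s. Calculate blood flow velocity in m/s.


v = fd * c / (2 * f0 * cos(theta))
v = 3576 * 1540 / (2 * 5.9000e+06 * cos(30))
v = 0.5389 m/s


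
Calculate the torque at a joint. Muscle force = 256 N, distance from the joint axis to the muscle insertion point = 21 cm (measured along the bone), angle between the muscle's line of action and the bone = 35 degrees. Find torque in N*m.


Torque = F * d * sin(theta)   (moment arm = d*sin(theta))
d = 21 cm = 0.21 m
Torque = 256 * 0.21 * sin(35)
Torque = 30.84 N*m


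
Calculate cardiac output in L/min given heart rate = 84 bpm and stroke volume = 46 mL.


CO = HR * SV
CO = 84 * 46 / 1000
CO = 3.864 L/min


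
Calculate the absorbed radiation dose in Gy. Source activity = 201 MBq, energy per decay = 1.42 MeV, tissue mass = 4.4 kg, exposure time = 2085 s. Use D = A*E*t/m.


A = 201 MBq = 2.0100e+08 Bq
E = 1.42 MeV = 2.27484e-13 J
D = A*E*t/m = 2.0100e+08*2.27484e-13*2085/4.4
D = 0.02167 Gy


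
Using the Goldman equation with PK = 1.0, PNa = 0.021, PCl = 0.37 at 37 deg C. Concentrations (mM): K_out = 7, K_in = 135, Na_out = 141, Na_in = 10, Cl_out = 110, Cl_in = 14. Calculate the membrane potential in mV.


Vm = (RT/F)*ln((PK*Ko + PNa*Nao + PCl*Cli)/(PK*Ki + PNa*Nai + PCl*Clo))
Numer = 15.141, Denom = 175.91
Vm = -65.55 mV


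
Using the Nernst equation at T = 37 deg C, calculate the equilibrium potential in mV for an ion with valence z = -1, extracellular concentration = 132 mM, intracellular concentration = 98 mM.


E = (RT/(zF)) * ln(C_out/C_in)
T = 37 + 273.15 = 310.15 K
E = (8.314 * 310.15 / (-1 * 96485)) * ln(132/98)
E = -7.96 mV


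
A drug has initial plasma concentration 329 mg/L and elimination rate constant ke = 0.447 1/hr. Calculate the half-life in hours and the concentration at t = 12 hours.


t_half = ln(2) / ke = 0.693147 / 0.447 = 1.551 hr
C(t) = C0 * exp(-ke*t) = 329 * exp(-0.447*12)
C(12) = 1.54 mg/L


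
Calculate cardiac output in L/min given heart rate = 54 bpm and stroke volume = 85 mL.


CO = HR * SV
CO = 54 * 85 / 1000
CO = 4.59 L/min


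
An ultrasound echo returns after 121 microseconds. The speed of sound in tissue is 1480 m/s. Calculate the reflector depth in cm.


depth = c * t / 2
t = 121 us = 1.2100e-04 s
depth = 1480 * 1.2100e-04 / 2
depth = 0.08954 m = 8.954 cm


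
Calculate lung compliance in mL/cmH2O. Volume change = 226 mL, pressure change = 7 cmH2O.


C = dV / dP
C = 226 / 7
C = 32.29 mL/cmH2O


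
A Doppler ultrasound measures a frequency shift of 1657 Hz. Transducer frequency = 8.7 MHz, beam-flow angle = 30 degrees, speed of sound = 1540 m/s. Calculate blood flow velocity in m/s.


v = fd * c / (2 * f0 * cos(theta))
v = 1657 * 1540 / (2 * 8.7000e+06 * cos(30))
v = 0.1693 m/s


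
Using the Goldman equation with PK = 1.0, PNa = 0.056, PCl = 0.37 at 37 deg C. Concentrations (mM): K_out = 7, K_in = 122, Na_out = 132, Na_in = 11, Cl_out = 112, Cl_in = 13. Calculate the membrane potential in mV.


Vm = (RT/F)*ln((PK*Ko + PNa*Nao + PCl*Cli)/(PK*Ki + PNa*Nai + PCl*Clo))
Numer = 19.202, Denom = 164.056
Vm = -57.33 mV


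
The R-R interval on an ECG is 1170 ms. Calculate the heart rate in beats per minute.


HR = 60 / RR_interval(s)
RR = 1170 ms = 1.17 s
HR = 60 / 1.17 = 51.28 bpm


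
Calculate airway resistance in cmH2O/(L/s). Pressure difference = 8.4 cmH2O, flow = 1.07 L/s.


R = dP / flow
R = 8.4 / 1.07
R = 7.85 cmH2O/(L/s)


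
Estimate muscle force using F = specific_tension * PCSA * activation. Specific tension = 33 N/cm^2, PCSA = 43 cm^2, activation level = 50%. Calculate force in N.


F = sigma * PCSA * activation
F = 33 * 43 * 0.5
F = 709.5 N


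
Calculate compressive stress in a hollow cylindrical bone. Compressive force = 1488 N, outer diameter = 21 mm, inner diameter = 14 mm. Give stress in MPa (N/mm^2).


A = pi*(r_o^2 - r_i^2)
r_o = 10.5 mm, r_i = 7 mm
A = 192.423 mm^2
sigma = F/A = 1488 / 192.423
sigma = 7.733 MPa


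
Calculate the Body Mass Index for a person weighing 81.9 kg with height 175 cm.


BMI = weight / height^2
height = 175 cm = 1.75 m
BMI = 81.9 / 1.75^2
BMI = 26.74 kg/m^2


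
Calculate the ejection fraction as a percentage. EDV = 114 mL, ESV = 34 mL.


SV = EDV - ESV = 114 - 34 = 80 mL
EF = SV/EDV * 100 = 80/114 * 100
EF = 70.18%


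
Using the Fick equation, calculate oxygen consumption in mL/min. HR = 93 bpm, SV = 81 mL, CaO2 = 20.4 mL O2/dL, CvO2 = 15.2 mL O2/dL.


CO = HR*SV = 93*81/1000 = 7.533 L/min
a-v O2 diff = 20.4 - 15.2 = 5.2 mL/dL
VO2 = CO * (CaO2-CvO2) * 10 dL/L
VO2 = 7.533 * 5.2 * 10
VO2 = 391.7 mL/min


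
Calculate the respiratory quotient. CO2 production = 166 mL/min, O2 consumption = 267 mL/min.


RQ = VCO2 / VO2
RQ = 166 / 267
RQ = 0.6217


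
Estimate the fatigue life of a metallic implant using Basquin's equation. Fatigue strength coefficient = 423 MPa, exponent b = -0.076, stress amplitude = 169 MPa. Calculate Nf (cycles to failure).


sigma_a = sigma_f' * (2Nf)^b
2Nf = (sigma_a/sigma_f')^(1/b)
2Nf = (169/423)^(1/-0.076)
2Nf = 174908.68
Nf = 8.745e+04


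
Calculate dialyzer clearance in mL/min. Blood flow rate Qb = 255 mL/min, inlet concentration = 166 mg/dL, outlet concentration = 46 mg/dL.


K = Qb * (Cb_in - Cb_out) / Cb_in
K = 255 * (166 - 46) / 166
K = 184.3 mL/min


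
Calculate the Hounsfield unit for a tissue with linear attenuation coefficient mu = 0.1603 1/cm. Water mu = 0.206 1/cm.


HU = ((mu_tissue - mu_water) / mu_water) * 1000
HU = ((0.1603 - 0.206) / 0.206) * 1000
HU = -221.8


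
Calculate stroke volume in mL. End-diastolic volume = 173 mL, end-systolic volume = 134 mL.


SV = EDV - ESV
SV = 173 - 134
SV = 39 mL


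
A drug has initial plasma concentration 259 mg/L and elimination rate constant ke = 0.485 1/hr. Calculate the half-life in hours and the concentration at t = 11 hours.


t_half = ln(2) / ke = 0.693147 / 0.485 = 1.429 hr
C(t) = C0 * exp(-ke*t) = 259 * exp(-0.485*11)
C(11) = 1.248 mg/L


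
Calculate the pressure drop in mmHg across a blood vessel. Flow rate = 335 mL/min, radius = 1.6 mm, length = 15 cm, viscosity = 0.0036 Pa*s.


dP = 8*mu*L*Q / (pi*r^4)
Q = 335 mL/min = 5.58333e-06 m^3/s
dP = 1171.51 Pa = 1171.51 / 133.322 mmHg = 8.787 mmHg


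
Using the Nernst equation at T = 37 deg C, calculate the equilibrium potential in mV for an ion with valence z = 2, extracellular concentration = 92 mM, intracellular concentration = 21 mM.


E = (RT/(zF)) * ln(C_out/C_in)
T = 37 + 273.15 = 310.15 K
E = (8.314 * 310.15 / (2 * 96485)) * ln(92/21)
E = 19.74 mV


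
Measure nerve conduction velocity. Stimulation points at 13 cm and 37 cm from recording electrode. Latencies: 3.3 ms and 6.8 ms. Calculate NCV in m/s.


Distance = (37 - 13) / 100 = 0.24 m
dt = (6.8 - 3.3) / 1000 = 0.0035 s
NCV = dist / dt = 68.57 m/s


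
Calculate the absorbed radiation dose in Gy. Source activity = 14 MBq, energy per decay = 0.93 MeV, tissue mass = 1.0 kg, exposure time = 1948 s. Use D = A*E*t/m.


A = 14 MBq = 1.4000e+07 Bq
E = 0.93 MeV = 1.48986e-13 J
D = A*E*t/m = 1.4000e+07*1.48986e-13*1948/1.0
D = 0.004063 Gy


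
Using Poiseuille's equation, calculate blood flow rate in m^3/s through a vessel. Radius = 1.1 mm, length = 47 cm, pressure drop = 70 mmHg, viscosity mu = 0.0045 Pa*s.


Q = pi*r^4*dP / (8*mu*L)
r = 0.0011 m, L = 0.47 m
dP = 70 mmHg = 9332.54 Pa
Q = 2.5370e-06 m^3/s


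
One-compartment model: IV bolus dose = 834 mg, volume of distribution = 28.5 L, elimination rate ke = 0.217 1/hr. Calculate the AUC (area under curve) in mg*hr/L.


C0 = Dose/Vd = 834/28.5 = 29.2632 mg/L
AUC = C0/ke = 29.2632/0.217
AUC = 134.9 mg*hr/L


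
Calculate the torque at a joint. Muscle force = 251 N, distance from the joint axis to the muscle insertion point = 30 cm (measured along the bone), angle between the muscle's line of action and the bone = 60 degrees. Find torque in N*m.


Torque = F * d * sin(theta)   (moment arm = d*sin(theta))
d = 30 cm = 0.3 m
Torque = 251 * 0.3 * sin(60)
Torque = 65.21 N*m


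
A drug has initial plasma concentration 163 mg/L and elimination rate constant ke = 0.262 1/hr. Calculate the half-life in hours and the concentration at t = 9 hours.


t_half = ln(2) / ke = 0.693147 / 0.262 = 2.646 hr
C(t) = C0 * exp(-ke*t) = 163 * exp(-0.262*9)
C(9) = 15.42 mg/L


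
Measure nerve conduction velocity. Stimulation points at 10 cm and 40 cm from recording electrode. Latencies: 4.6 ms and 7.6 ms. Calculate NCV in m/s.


Distance = (40 - 10) / 100 = 0.3 m
dt = (7.6 - 4.6) / 1000 = 0.003 s
NCV = dist / dt = 100 m/s


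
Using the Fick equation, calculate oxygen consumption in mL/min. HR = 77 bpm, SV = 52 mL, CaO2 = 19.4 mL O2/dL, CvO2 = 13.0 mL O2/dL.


CO = HR*SV = 77*52/1000 = 4.004 L/min
a-v O2 diff = 19.4 - 13.0 = 6.4 mL/dL
VO2 = CO * (CaO2-CvO2) * 10 dL/L
VO2 = 4.004 * 6.4 * 10
VO2 = 256.3 mL/min


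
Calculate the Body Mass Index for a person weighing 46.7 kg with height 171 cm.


BMI = weight / height^2
height = 171 cm = 1.71 m
BMI = 46.7 / 1.71^2
BMI = 15.97 kg/m^2


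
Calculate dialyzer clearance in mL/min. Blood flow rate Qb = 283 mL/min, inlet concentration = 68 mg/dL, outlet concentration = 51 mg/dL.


K = Qb * (Cb_in - Cb_out) / Cb_in
K = 283 * (68 - 51) / 68
K = 70.75 mL/min


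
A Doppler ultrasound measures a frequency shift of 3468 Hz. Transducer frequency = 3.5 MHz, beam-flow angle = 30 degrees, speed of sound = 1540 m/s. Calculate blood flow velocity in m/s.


v = fd * c / (2 * f0 * cos(theta))
v = 3468 * 1540 / (2 * 3.5000e+06 * cos(30))
v = 0.881 m/s


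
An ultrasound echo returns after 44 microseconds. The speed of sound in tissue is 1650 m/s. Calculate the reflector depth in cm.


depth = c * t / 2
t = 44 us = 4.4000e-05 s
depth = 1650 * 4.4000e-05 / 2
depth = 0.0363 m = 3.63 cm


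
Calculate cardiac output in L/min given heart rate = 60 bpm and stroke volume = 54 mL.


CO = HR * SV
CO = 60 * 54 / 1000
CO = 3.24 L/min


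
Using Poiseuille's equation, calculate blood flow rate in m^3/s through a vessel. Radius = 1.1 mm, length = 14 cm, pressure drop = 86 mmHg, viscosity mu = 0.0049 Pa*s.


Q = pi*r^4*dP / (8*mu*L)
r = 0.0011 m, L = 0.14 m
dP = 86 mmHg = 11465.692 Pa
Q = 9.6096e-06 m^3/s


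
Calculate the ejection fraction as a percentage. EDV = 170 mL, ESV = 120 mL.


SV = EDV - ESV = 170 - 120 = 50 mL
EF = SV/EDV * 100 = 50/170 * 100
EF = 29.41%


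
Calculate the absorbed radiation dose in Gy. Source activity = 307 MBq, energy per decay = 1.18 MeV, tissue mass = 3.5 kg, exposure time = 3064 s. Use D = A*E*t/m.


A = 307 MBq = 3.0700e+08 Bq
E = 1.18 MeV = 1.89036e-13 J
D = A*E*t/m = 3.0700e+08*1.89036e-13*3064/3.5
D = 0.0508 Gy


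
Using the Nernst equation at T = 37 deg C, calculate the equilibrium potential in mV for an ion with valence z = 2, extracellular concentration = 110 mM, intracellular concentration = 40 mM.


E = (RT/(zF)) * ln(C_out/C_in)
T = 37 + 273.15 = 310.15 K
E = (8.314 * 310.15 / (2 * 96485)) * ln(110/40)
E = 13.52 mV


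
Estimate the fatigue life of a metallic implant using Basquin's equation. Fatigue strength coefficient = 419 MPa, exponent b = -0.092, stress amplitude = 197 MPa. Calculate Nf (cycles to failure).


sigma_a = sigma_f' * (2Nf)^b
2Nf = (sigma_a/sigma_f')^(1/b)
2Nf = (197/419)^(1/-0.092)
2Nf = 3651.5399
Nf = 1826


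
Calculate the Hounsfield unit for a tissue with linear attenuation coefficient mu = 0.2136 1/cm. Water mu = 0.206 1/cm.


HU = ((mu_tissue - mu_water) / mu_water) * 1000
HU = ((0.2136 - 0.206) / 0.206) * 1000
HU = 36.89


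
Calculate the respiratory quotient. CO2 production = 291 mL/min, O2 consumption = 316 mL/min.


RQ = VCO2 / VO2
RQ = 291 / 316
RQ = 0.9209


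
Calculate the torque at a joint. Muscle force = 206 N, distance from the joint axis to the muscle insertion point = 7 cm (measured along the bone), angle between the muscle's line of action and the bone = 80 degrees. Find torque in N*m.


Torque = F * d * sin(theta)   (moment arm = d*sin(theta))
d = 7 cm = 0.07 m
Torque = 206 * 0.07 * sin(80)
Torque = 14.2 N*m


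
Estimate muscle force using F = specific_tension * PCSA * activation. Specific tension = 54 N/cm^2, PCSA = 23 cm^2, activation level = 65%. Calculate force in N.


F = sigma * PCSA * activation
F = 54 * 23 * 0.65
F = 807.3 N


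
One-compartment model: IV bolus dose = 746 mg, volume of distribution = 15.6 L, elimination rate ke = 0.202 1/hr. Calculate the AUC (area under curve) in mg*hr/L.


C0 = Dose/Vd = 746/15.6 = 47.8205 mg/L
AUC = C0/ke = 47.8205/0.202
AUC = 236.7 mg*hr/L


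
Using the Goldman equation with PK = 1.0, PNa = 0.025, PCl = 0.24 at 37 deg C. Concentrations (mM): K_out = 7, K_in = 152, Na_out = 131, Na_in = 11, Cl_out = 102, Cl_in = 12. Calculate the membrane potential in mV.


Vm = (RT/F)*ln((PK*Ko + PNa*Nao + PCl*Cli)/(PK*Ki + PNa*Nai + PCl*Clo))
Numer = 13.155, Denom = 176.755
Vm = -69.43 mV


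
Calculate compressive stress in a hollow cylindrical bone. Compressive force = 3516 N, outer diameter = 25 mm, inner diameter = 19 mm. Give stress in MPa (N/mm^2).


A = pi*(r_o^2 - r_i^2)
r_o = 12.5 mm, r_i = 9.5 mm
A = 207.345 mm^2
sigma = F/A = 3516 / 207.345
sigma = 16.96 MPa


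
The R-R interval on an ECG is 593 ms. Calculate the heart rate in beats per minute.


HR = 60 / RR_interval(s)
RR = 593 ms = 0.593 s
HR = 60 / 0.593 = 101.2 bpm


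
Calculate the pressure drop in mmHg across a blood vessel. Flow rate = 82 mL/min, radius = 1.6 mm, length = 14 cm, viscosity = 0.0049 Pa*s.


dP = 8*mu*L*Q / (pi*r^4)
Q = 82 mL/min = 1.36667e-06 m^3/s
dP = 364.291 Pa = 364.291 / 133.322 mmHg = 2.732 mmHg


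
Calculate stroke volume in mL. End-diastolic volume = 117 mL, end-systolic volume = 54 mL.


SV = EDV - ESV
SV = 117 - 54
SV = 63 mL


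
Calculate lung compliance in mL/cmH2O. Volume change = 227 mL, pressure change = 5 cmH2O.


C = dV / dP
C = 227 / 5
C = 45.4 mL/cmH2O


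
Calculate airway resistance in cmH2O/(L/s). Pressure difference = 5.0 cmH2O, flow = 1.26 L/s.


R = dP / flow
R = 5.0 / 1.26
R = 3.968 cmH2O/(L/s)


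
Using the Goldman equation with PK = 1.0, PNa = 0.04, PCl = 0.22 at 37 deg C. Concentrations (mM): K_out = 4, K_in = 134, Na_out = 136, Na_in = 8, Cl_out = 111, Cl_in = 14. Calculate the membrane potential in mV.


Vm = (RT/F)*ln((PK*Ko + PNa*Nao + PCl*Cli)/(PK*Ki + PNa*Nai + PCl*Clo))
Numer = 12.52, Denom = 158.74
Vm = -67.88 mV


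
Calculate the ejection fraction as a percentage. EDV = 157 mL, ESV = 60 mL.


SV = EDV - ESV = 157 - 60 = 97 mL
EF = SV/EDV * 100 = 97/157 * 100
EF = 61.78%


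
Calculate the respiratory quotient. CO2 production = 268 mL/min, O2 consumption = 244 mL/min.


RQ = VCO2 / VO2
RQ = 268 / 244
RQ = 1.098


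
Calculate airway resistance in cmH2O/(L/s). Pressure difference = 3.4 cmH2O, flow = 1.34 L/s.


R = dP / flow
R = 3.4 / 1.34
R = 2.537 cmH2O/(L/s)


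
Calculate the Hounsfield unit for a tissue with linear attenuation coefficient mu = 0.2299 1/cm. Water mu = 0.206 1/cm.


HU = ((mu_tissue - mu_water) / mu_water) * 1000
HU = ((0.2299 - 0.206) / 0.206) * 1000
HU = 116


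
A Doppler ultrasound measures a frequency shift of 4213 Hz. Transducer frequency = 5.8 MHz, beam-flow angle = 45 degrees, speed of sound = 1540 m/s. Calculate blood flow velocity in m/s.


v = fd * c / (2 * f0 * cos(theta))
v = 4213 * 1540 / (2 * 5.8000e+06 * cos(45))
v = 0.791 m/s


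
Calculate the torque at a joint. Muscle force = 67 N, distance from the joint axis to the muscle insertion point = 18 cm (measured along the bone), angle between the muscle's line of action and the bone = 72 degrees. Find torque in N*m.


Torque = F * d * sin(theta)   (moment arm = d*sin(theta))
d = 18 cm = 0.18 m
Torque = 67 * 0.18 * sin(72)
Torque = 11.47 N*m


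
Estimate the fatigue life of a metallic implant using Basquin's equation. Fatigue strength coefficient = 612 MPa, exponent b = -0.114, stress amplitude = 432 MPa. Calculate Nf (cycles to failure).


sigma_a = sigma_f' * (2Nf)^b
2Nf = (sigma_a/sigma_f')^(1/b)
2Nf = (432/612)^(1/-0.114)
2Nf = 21.228017
Nf = 10.61


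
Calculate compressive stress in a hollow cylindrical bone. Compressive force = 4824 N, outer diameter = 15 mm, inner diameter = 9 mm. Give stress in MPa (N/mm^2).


A = pi*(r_o^2 - r_i^2)
r_o = 7.5 mm, r_i = 4.5 mm
A = 113.097 mm^2
sigma = F/A = 4824 / 113.097
sigma = 42.65 MPa


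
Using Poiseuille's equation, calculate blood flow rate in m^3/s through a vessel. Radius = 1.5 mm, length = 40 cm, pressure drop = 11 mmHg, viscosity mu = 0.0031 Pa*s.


Q = pi*r^4*dP / (8*mu*L)
r = 0.0015 m, L = 0.4 m
dP = 11 mmHg = 1466.542 Pa
Q = 2.3512e-06 m^3/s


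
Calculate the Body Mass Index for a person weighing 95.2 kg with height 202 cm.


BMI = weight / height^2
height = 202 cm = 2.02 m
BMI = 95.2 / 2.02^2
BMI = 23.33 kg/m^2


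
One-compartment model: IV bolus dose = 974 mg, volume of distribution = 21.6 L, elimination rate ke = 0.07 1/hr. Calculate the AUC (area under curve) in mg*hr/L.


C0 = Dose/Vd = 974/21.6 = 45.0926 mg/L
AUC = C0/ke = 45.0926/0.07
AUC = 644.2 mg*hr/L


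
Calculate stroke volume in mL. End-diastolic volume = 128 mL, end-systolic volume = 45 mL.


SV = EDV - ESV
SV = 128 - 45
SV = 83 mL


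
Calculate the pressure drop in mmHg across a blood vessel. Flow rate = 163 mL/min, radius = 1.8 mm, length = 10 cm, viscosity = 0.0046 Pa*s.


dP = 8*mu*L*Q / (pi*r^4)
Q = 163 mL/min = 2.71667e-06 m^3/s
dP = 303.141 Pa = 303.141 / 133.322 mmHg = 2.274 mmHg


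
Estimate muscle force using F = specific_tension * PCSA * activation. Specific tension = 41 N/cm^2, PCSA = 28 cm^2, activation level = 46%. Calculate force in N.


F = sigma * PCSA * activation
F = 41 * 28 * 0.46
F = 528.1 N


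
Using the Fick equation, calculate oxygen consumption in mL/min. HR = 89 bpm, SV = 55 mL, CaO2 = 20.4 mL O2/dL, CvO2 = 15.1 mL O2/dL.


CO = HR*SV = 89*55/1000 = 4.895 L/min
a-v O2 diff = 20.4 - 15.1 = 5.3 mL/dL
VO2 = CO * (CaO2-CvO2) * 10 dL/L
VO2 = 4.895 * 5.3 * 10
VO2 = 259.4 mL/min


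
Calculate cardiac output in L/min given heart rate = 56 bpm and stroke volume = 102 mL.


CO = HR * SV
CO = 56 * 102 / 1000
CO = 5.712 L/min


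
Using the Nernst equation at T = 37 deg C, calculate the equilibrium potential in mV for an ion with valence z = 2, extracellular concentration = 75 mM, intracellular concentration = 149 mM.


E = (RT/(zF)) * ln(C_out/C_in)
T = 37 + 273.15 = 310.15 K
E = (8.314 * 310.15 / (2 * 96485)) * ln(75/149)
E = -9.173 mV


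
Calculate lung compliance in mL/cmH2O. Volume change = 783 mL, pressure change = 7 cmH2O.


C = dV / dP
C = 783 / 7
C = 111.9 mL/cmH2O


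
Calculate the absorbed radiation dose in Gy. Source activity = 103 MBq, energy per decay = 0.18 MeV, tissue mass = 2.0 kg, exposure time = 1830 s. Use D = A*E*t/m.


A = 103 MBq = 1.0300e+08 Bq
E = 0.18 MeV = 2.8836e-14 J
D = A*E*t/m = 1.0300e+08*2.8836e-14*1830/2.0
D = 0.002718 Gy


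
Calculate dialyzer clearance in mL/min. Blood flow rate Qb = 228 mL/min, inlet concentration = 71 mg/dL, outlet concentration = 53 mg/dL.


K = Qb * (Cb_in - Cb_out) / Cb_in
K = 228 * (71 - 53) / 71
K = 57.8 mL/min


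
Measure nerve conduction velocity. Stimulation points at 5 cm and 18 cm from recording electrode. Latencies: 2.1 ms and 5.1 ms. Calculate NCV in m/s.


Distance = (18 - 5) / 100 = 0.13 m
dt = (5.1 - 2.1) / 1000 = 0.003 s
NCV = dist / dt = 43.33 m/s


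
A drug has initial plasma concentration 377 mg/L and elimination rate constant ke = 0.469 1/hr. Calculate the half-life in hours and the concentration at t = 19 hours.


t_half = ln(2) / ke = 0.693147 / 0.469 = 1.478 hr
C(t) = C0 * exp(-ke*t) = 377 * exp(-0.469*19)
C(19) = 0.05086 mg/L


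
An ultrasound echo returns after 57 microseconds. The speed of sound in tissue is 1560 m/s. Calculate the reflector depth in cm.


depth = c * t / 2
t = 57 us = 5.7000e-05 s
depth = 1560 * 5.7000e-05 / 2
depth = 0.04446 m = 4.446 cm


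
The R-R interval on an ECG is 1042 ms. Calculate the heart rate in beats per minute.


HR = 60 / RR_interval(s)
RR = 1042 ms = 1.042 s
HR = 60 / 1.042 = 57.58 bpm


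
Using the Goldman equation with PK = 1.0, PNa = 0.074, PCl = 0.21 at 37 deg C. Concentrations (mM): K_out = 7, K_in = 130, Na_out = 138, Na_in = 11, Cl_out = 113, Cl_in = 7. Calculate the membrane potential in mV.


Vm = (RT/F)*ln((PK*Ko + PNa*Nao + PCl*Cli)/(PK*Ki + PNa*Nai + PCl*Clo))
Numer = 18.682, Denom = 154.544
Vm = -56.47 mV


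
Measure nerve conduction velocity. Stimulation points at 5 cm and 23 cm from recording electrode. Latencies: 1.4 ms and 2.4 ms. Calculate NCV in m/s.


Distance = (23 - 5) / 100 = 0.18 m
dt = (2.4 - 1.4) / 1000 = 0.001 s
NCV = dist / dt = 180 m/s


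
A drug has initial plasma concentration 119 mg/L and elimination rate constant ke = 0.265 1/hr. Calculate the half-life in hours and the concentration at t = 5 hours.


t_half = ln(2) / ke = 0.693147 / 0.265 = 2.616 hr
C(t) = C0 * exp(-ke*t) = 119 * exp(-0.265*5)
C(5) = 31.63 mg/L


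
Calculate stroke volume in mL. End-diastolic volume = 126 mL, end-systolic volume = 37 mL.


SV = EDV - ESV
SV = 126 - 37
SV = 89 mL


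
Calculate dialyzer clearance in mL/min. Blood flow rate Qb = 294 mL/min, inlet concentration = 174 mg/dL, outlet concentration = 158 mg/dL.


K = Qb * (Cb_in - Cb_out) / Cb_in
K = 294 * (174 - 158) / 174
K = 27.03 mL/min


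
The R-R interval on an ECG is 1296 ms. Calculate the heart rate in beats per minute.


HR = 60 / RR_interval(s)
RR = 1296 ms = 1.296 s
HR = 60 / 1.296 = 46.3 bpm


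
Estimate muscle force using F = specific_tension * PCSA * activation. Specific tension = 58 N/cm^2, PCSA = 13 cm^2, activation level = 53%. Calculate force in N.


F = sigma * PCSA * activation
F = 58 * 13 * 0.53
F = 399.6 N


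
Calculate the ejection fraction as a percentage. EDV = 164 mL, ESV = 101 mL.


SV = EDV - ESV = 164 - 101 = 63 mL
EF = SV/EDV * 100 = 63/164 * 100
EF = 38.41%


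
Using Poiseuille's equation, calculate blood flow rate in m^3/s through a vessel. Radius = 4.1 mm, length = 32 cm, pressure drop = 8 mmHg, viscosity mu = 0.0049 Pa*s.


Q = pi*r^4*dP / (8*mu*L)
r = 0.0041 m, L = 0.32 m
dP = 8 mmHg = 1066.576 Pa
Q = 7.5482e-05 m^3/s


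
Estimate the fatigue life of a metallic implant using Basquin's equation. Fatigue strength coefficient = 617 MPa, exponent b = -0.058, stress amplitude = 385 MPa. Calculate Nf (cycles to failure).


sigma_a = sigma_f' * (2Nf)^b
2Nf = (sigma_a/sigma_f')^(1/b)
2Nf = (385/617)^(1/-0.058)
2Nf = 3399.8188
Nf = 1700


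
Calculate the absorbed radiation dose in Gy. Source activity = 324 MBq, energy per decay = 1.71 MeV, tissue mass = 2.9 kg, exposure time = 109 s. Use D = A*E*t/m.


A = 324 MBq = 3.2400e+08 Bq
E = 1.71 MeV = 2.73942e-13 J
D = A*E*t/m = 3.2400e+08*2.73942e-13*109/2.9
D = 0.003336 Gy


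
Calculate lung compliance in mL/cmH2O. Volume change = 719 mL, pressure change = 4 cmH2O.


C = dV / dP
C = 719 / 4
C = 179.8 mL/cmH2O


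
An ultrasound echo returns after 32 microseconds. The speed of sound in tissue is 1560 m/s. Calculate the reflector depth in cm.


depth = c * t / 2
t = 32 us = 3.2000e-05 s
depth = 1560 * 3.2000e-05 / 2
depth = 0.02496 m = 2.496 cm


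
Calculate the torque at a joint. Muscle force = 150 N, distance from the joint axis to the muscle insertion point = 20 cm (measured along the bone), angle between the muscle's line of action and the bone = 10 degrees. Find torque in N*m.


Torque = F * d * sin(theta)   (moment arm = d*sin(theta))
d = 20 cm = 0.2 m
Torque = 150 * 0.2 * sin(10)
Torque = 5.209 N*m


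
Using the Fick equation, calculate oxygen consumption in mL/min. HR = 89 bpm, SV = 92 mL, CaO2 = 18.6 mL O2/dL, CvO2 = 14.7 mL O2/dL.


CO = HR*SV = 89*92/1000 = 8.188 L/min
a-v O2 diff = 18.6 - 14.7 = 3.9 mL/dL
VO2 = CO * (CaO2-CvO2) * 10 dL/L
VO2 = 8.188 * 3.9 * 10
VO2 = 319.3 mL/min


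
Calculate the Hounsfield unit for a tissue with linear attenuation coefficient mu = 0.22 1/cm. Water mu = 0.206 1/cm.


HU = ((mu_tissue - mu_water) / mu_water) * 1000
HU = ((0.22 - 0.206) / 0.206) * 1000
HU = 67.96


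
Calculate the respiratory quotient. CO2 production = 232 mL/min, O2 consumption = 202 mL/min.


RQ = VCO2 / VO2
RQ = 232 / 202
RQ = 1.149


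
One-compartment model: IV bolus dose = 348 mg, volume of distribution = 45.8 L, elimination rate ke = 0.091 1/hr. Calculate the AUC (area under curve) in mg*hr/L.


C0 = Dose/Vd = 348/45.8 = 7.59825 mg/L
AUC = C0/ke = 7.59825/0.091
AUC = 83.5 mg*hr/L


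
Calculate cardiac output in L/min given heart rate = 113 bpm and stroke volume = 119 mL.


CO = HR * SV
CO = 113 * 119 / 1000
CO = 13.45 L/min


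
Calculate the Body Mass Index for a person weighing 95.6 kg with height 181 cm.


BMI = weight / height^2
height = 181 cm = 1.81 m
BMI = 95.6 / 1.81^2
BMI = 29.18 kg/m^2


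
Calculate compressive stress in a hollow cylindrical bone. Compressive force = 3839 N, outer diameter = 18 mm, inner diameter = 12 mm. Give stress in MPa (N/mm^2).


A = pi*(r_o^2 - r_i^2)
r_o = 9 mm, r_i = 6 mm
A = 141.372 mm^2
sigma = F/A = 3839 / 141.372
sigma = 27.16 MPa


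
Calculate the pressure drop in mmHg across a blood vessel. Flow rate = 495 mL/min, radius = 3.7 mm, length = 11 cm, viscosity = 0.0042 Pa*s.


dP = 8*mu*L*Q / (pi*r^4)
Q = 495 mL/min = 8.25e-06 m^3/s
dP = 51.788 Pa = 51.788 / 133.322 mmHg = 0.3884 mmHg


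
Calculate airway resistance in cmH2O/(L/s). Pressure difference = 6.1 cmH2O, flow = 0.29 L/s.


R = dP / flow
R = 6.1 / 0.29
R = 21.03 cmH2O/(L/s)


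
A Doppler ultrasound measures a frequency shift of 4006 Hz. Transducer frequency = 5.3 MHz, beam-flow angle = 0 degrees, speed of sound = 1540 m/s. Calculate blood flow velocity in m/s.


v = fd * c / (2 * f0 * cos(theta))
v = 4006 * 1540 / (2 * 5.3000e+06 * cos(0))
v = 0.582 m/s


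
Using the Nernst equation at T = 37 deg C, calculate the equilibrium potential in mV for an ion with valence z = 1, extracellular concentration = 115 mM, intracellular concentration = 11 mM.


E = (RT/(zF)) * ln(C_out/C_in)
T = 37 + 273.15 = 310.15 K
E = (8.314 * 310.15 / (1 * 96485)) * ln(115/11)
E = 62.73 mV


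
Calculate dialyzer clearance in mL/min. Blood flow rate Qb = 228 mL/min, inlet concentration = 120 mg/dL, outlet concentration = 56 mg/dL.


K = Qb * (Cb_in - Cb_out) / Cb_in
K = 228 * (120 - 56) / 120
K = 121.6 mL/min


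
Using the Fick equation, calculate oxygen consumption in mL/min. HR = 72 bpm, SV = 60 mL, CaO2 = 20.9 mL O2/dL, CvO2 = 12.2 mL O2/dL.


CO = HR*SV = 72*60/1000 = 4.32 L/min
a-v O2 diff = 20.9 - 12.2 = 8.7 mL/dL
VO2 = CO * (CaO2-CvO2) * 10 dL/L
VO2 = 4.32 * 8.7 * 10
VO2 = 375.8 mL/min


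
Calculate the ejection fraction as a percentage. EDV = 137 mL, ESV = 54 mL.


SV = EDV - ESV = 137 - 54 = 83 mL
EF = SV/EDV * 100 = 83/137 * 100
EF = 60.58%


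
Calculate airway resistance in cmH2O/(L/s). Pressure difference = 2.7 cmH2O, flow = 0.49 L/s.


R = dP / flow
R = 2.7 / 0.49
R = 5.51 cmH2O/(L/s)


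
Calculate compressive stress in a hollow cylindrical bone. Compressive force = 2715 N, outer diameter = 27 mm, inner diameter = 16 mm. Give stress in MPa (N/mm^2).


A = pi*(r_o^2 - r_i^2)
r_o = 13.5 mm, r_i = 8 mm
A = 371.493 mm^2
sigma = F/A = 2715 / 371.493
sigma = 7.308 MPa


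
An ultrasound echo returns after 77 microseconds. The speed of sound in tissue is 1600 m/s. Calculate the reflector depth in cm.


depth = c * t / 2
t = 77 us = 7.7000e-05 s
depth = 1600 * 7.7000e-05 / 2
depth = 0.0616 m = 6.16 cm


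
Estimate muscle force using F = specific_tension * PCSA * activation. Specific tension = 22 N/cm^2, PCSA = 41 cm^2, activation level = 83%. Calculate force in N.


F = sigma * PCSA * activation
F = 22 * 41 * 0.83
F = 748.7 N


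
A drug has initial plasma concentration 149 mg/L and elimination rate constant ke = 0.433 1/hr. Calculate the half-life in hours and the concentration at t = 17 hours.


t_half = ln(2) / ke = 0.693147 / 0.433 = 1.601 hr
C(t) = C0 * exp(-ke*t) = 149 * exp(-0.433*17)
C(17) = 0.0947 mg/L


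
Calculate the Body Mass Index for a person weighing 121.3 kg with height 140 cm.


BMI = weight / height^2
height = 140 cm = 1.4 m
BMI = 121.3 / 1.4^2
BMI = 61.89 kg/m^2


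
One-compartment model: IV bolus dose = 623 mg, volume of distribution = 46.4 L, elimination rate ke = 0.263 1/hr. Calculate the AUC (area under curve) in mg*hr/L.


C0 = Dose/Vd = 623/46.4 = 13.4267 mg/L
AUC = C0/ke = 13.4267/0.263
AUC = 51.05 mg*hr/L


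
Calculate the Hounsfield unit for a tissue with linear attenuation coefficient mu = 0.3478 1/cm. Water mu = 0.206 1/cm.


HU = ((mu_tissue - mu_water) / mu_water) * 1000
HU = ((0.3478 - 0.206) / 0.206) * 1000
HU = 688.3


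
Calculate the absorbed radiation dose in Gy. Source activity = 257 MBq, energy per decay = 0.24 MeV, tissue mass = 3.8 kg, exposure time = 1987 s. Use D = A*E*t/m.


A = 257 MBq = 2.5700e+08 Bq
E = 0.24 MeV = 3.8448e-14 J
D = A*E*t/m = 2.5700e+08*3.8448e-14*1987/3.8
D = 0.005167 Gy


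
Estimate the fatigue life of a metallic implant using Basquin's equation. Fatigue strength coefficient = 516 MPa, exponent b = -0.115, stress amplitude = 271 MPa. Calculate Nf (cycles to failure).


sigma_a = sigma_f' * (2Nf)^b
2Nf = (sigma_a/sigma_f')^(1/b)
2Nf = (271/516)^(1/-0.115)
2Nf = 270.39806
Nf = 135.2


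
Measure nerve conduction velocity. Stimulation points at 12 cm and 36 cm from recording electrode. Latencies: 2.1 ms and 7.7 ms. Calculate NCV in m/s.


Distance = (36 - 12) / 100 = 0.24 m
dt = (7.7 - 2.1) / 1000 = 0.0056 s
NCV = dist / dt = 42.86 m/s
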